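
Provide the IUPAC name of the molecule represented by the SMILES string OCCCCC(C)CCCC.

The longest chain bearing the –OH group is 9 carbons long (nonane).
The principal characteristic group is an alcohol (–OH), named with the suffix -ol.
Choose the numbering such that numbering from this end puts the hydroxyl group at C-1 rather than C-9.
With this numbering: the hydroxyl at C-1; a methyl group at C-5.
Assembling the pieces gives 5-methylnonan-1-ol.

5-methylnonan-1-ol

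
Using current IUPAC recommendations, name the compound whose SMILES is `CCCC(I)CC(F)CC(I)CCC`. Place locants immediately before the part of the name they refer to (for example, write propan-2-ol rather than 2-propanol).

The longest continuous carbon chain has 11 atoms, so the parent hydride is undecane.
Both numbering directions give the same locant set; either may be used.
That gives a fluoro group at C-6; iodo groups at C-4 and C-8.
The substituents are ordered alphabetically, ignoring any di-/tri- multipliers.
Assembling the pieces gives 6-fluoro-4,8-diiodoundecane.

6-fluoro-4,8-diiodoundecane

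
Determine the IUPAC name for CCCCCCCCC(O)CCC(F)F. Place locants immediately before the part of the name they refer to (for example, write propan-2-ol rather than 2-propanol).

The longest carbon chain that includes the –OH group has 12 carbons, so the parent hydride is dodecane.
An alcohol (–OH) is the principal characteristic group, giving the suffix -ol.
Number the chain so that numbering from this end puts the hydroxyl group at C-4 rather than C-9.
That gives the hydroxyl at C-4; two fluoro groups at C-1.
Putting it together: 1,1-difluorododecan-4-ol.

1,1-difluorododecan-4-ol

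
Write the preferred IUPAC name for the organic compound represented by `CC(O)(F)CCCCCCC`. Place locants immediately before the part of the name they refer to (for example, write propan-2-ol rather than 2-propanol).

2-fluorononan-2-ol

The longest carbon chain that includes the –OH group has 9 carbons, so the parent hydride is nonane.
The highest-priority functional group is an alcohol (–OH), so the name ends in -ol.
Number the chain so that numbering from this end puts the hydroxyl group at C-2 rather than C-8.
This places the hydroxyl at C-2; a fluoro group at C-2.
The name is 2-fluorononan-2-ol.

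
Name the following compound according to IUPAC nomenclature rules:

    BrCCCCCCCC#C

9-bromonon-1-yne

The longest chain bearing the multiple bond is 9 carbons long (nonane).
A C≡C triple bond in the chain gives the infix -yne-.
The numbering direction is chosen so that numbering from this end puts the triple bond at C-1 rather than C-8.
With this numbering: the triple bond between C-1 and C-2; a bromo group at C-9.
The name is 9-bromonon-1-yne.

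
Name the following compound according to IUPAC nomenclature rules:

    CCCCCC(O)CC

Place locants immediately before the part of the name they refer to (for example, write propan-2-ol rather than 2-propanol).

octan-3-ol

The longest carbon chain that includes the –OH group has 8 carbons, so the parent hydride is octane.
The highest-priority functional group is an alcohol (–OH), so the name ends in -ol.
The numbering direction is chosen so that numbering from this end puts the hydroxyl group at C-3 rather than C-6.
This places the hydroxyl at C-3.
Assembling the pieces gives octan-3-ol.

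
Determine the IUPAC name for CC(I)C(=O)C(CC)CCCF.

4-ethyl-7-fluoro-2-iodoheptan-3-one

The longest carbon chain that includes the carbonyl has 7 carbons, so the parent hydride is heptane.
The highest-priority functional group is a ketone (C=O on an internal carbon), so the name ends in -one.
The numbering direction is chosen so that numbering from this end puts the carbonyl group at C-3 rather than C-5.
This places the carbonyl at C-3; an ethyl group at C-4; a fluoro group at C-7; an iodo group at C-2.
The substituents are ordered alphabetically, ignoring any di-/tri- multipliers.
Assembling the pieces gives 4-ethyl-7-fluoro-2-iodoheptan-3-one.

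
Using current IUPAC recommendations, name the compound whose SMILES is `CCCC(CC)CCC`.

4-ethylheptane

The longest continuous carbon chain has 7 atoms, so the parent hydride is heptane.
Numbering from either end gives identical locants here.
With this numbering: an ethyl group at C-4.
Putting it together: 4-ethylheptane.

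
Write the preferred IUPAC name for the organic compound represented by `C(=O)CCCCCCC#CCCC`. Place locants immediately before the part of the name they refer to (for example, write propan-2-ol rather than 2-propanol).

The longest chain bearing the –CHO group and the multiple bond is 12 carbons long (dodecane).
The principal characteristic group is an aldehyde (terminal –CHO), named with the suffix -al.
There is one C≡C triple bond, indicated by the ending -yne.
Choose the numbering such that the aldehyde carbon is C-1 by definition.
That gives the triple bond between C-8 and C-9.
The name is dodec-8-ynal.

dodec-8-ynal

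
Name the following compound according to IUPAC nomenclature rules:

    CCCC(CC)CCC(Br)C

The longest carbon chain is 8 atoms: the parent is octane.
Choose the numbering such that the substituent locant set {2,5} is lower than {4,7} at the first point of difference.
This places a bromo group at C-2; an ethyl group at C-5.
The substituents are ordered alphabetically, ignoring any di-/tri- multipliers.
Putting it together: 2-bromo-5-ethyloctane.

2-bromo-5-ethyloctane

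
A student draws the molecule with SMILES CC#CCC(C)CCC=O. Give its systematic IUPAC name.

Counting along the main chain through the –CHO group and the multiple bond gives 8 carbons: the parent is octane.
An aldehyde (terminal –CHO) is the principal characteristic group, giving the suffix -al.
A C≡C triple bond in the chain gives the infix -yne-.
The numbering direction is chosen so that the aldehyde carbon is C-1 by definition.
That gives the triple bond between C-6 and C-7; a methyl group at C-4.
Putting it together: 4-methyloct-6-ynal.

4-methyloct-6-ynal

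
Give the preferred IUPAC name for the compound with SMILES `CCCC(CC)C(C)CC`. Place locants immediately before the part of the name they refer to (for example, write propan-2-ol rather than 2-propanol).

The longest carbon chain is 7 atoms: the parent is heptane.
Choose the numbering such that the substituent locant set {3,4} is lower than {4,5} at the first point of difference.
With this numbering: an ethyl group at C-4; a methyl group at C-3.
Substituent prefixes are cited in alphabetical order (multiplying prefixes like di-/tri- are ignored for ordering).
Assembling the pieces gives 4-ethyl-3-methylheptane.

4-ethyl-3-methylheptane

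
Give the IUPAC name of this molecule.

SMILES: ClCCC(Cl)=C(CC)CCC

The longest chain bearing the multiple bond is 7 carbons long (heptane).
There is one C=C double bond, indicated by the ending -ene.
Choose the numbering such that numbering from this end puts the double bond at C-3 rather than C-4.
This places the double bond between C-3 and C-4; chloro groups at C-1 and C-3; an ethyl group at C-4.
Prefixes are listed alphabetically: chloro, ethyl.
Putting it together: 1,3-dichloro-4-ethylhept-3-ene.

1,3-dichloro-4-ethylhept-3-ene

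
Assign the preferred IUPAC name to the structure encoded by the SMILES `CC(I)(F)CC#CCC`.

The longest carbon chain that includes the multiple bond has 7 carbons, so the parent hydride is heptane.
The chain contains a C≡C triple bond, so the unsaturation ending is -yne.
The numbering direction is chosen so that numbering from this end puts the triple bond at C-3 rather than C-4.
This places the triple bond between C-3 and C-4; a fluoro group at C-6; an iodo group at C-6.
Prefixes are listed alphabetically: fluoro, iodo.
Putting it together: 6-fluoro-6-iodohept-3-yne.

6-fluoro-6-iodohept-3-yne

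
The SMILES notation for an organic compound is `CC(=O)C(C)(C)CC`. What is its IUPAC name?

Counting along the main chain through the carbonyl gives 5 carbons: the parent is pentane.
The highest-priority functional group is a ketone (C=O on an internal carbon), so the name ends in -one.
Choose the numbering such that numbering from this end puts the carbonyl group at C-2 rather than C-4.
This places the carbonyl at C-2; two methyl groups at C-3.
Putting it together: 3,3-dimethylpentan-2-one.

3,3-dimethylpentan-2-one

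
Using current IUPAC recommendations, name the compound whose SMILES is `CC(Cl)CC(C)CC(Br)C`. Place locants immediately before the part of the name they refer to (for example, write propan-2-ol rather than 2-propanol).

The longest carbon chain is 7 atoms: the parent is heptane.
Number the chain so that the locant sets are identical either way, so the alphabetically earlier bromo substituent takes the lower locant (2 rather than 6).
With this numbering: a bromo group at C-2; a chloro group at C-6; a methyl group at C-4.
Prefixes are listed alphabetically: bromo, chloro, methyl.
Assembling the pieces gives 2-bromo-6-chloro-4-methylheptane.

2-bromo-6-chloro-4-methylheptane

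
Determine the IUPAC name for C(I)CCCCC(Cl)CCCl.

1,3-dichloro-8-iodooctane

The longest continuous carbon chain has 8 atoms, so the parent hydride is octane.
Choose the numbering such that the substituent locant set {1,3,8} is lower than {1,6,8} at the first point of difference.
This places chloro groups at C-1 and C-3; an iodo group at C-8.
Prefixes are listed alphabetically: chloro, iodo.
Assembling the pieces gives 1,3-dichloro-8-iodooctane.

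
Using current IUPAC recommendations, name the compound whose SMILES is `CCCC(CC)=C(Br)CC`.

Counting along the main chain through the multiple bond gives 7 carbons: the parent is heptane.
A C=C double bond in the chain gives the infix -ene-.
Number the chain so that numbering from this end puts the double bond at C-3 rather than C-4.
This places the double bond between C-3 and C-4; a bromo group at C-3; an ethyl group at C-4.
The substituents are ordered alphabetically, ignoring any di-/tri- multipliers.
Putting it together: 3-bromo-4-ethylhept-3-ene.

3-bromo-4-ethylhept-3-ene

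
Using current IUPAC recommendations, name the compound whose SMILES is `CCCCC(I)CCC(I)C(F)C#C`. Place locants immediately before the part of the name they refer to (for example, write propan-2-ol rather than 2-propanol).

3-fluoro-4,7-diiodoundec-1-yne

The longest carbon chain that includes the multiple bond has 11 carbons, so the parent hydride is undecane.
There is one C≡C triple bond, indicated by the ending -yne.
The numbering direction is chosen so that numbering from this end puts the triple bond at C-1 rather than C-10.
With this numbering: the triple bond between C-1 and C-2; a fluoro group at C-3; iodo groups at C-4 and C-7.
Prefixes are listed alphabetically: fluoro, iodo.
Assembling the pieces gives 3-fluoro-4,7-diiodoundec-1-yne.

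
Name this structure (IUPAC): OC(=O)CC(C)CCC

3-methylhexanoic acid

The longest carbon chain that includes the –COOH group has 6 carbons, so the parent hydride is hexane.
The principal characteristic group is a carboxylic acid (terminal –COOH), named with the suffix -oic acid.
Choose the numbering such that the carboxylic acid carbon is C-1 by definition.
This places a methyl group at C-3.
Assembling the pieces gives 3-methylhexanoic acid.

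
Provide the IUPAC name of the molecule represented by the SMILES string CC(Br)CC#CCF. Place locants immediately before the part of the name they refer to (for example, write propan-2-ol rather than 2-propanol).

The longest chain bearing the multiple bond is 6 carbons long (hexane).
A C≡C triple bond in the chain gives the infix -yne-.
Number the chain so that numbering from this end puts the triple bond at C-2 rather than C-4.
With this numbering: the triple bond between C-2 and C-3; a bromo group at C-5; a fluoro group at C-1.
Prefixes are listed alphabetically: bromo, fluoro.
Putting it together: 5-bromo-1-fluorohex-2-yne.

5-bromo-1-fluorohex-2-yne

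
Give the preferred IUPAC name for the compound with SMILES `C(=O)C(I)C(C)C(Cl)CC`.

4-chloro-2-iodo-3-methylhexanal

The longest chain bearing the –CHO group is 6 carbons long (hexane).
The highest-priority functional group is an aldehyde (terminal –CHO), so the name ends in -al.
Number the chain so that the aldehyde carbon is C-1 by definition.
With this numbering: a chloro group at C-4; an iodo group at C-2; a methyl group at C-3.
The substituents are ordered alphabetically, ignoring any di-/tri- multipliers.
Putting it together: 4-chloro-2-iodo-3-methylhexanal.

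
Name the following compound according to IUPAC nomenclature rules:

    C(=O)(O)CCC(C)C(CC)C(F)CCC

Counting along the main chain through the –COOH group gives 9 carbons: the parent is nonane.
The principal characteristic group is a carboxylic acid (terminal –COOH), named with the suffix -oic acid.
Choose the numbering such that the carboxylic acid carbon is C-1 by definition.
That gives an ethyl group at C-5; a fluoro group at C-6; a methyl group at C-4.
The substituents are ordered alphabetically, ignoring any di-/tri- multipliers.
Putting it together: 5-ethyl-6-fluoro-4-methylnonanoic acid.

5-ethyl-6-fluoro-4-methylnonanoic acid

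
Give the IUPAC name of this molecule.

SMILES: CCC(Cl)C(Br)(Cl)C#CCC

5-bromo-5,6-dichlorooct-3-yne

The longest chain bearing the multiple bond is 8 carbons long (octane).
There is one C≡C triple bond, indicated by the ending -yne.
The numbering direction is chosen so that numbering from this end puts the triple bond at C-3 rather than C-5.
This places the triple bond between C-3 and C-4; a bromo group at C-5; chloro groups at C-5 and C-6.
Substituent prefixes are cited in alphabetical order (multiplying prefixes like di-/tri- are ignored for ordering).
The name is 5-bromo-5,6-dichlorooct-3-yne.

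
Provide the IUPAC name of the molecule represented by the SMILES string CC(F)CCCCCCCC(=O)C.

10-fluoroundecan-2-one

The longest carbon chain that includes the carbonyl has 11 carbons, so the parent hydride is undecane.
The highest-priority functional group is a ketone (C=O on an internal carbon), so the name ends in -one.
Number the chain so that numbering from this end puts the carbonyl group at C-2 rather than C-10.
This places the carbonyl at C-2; a fluoro group at C-10.
Putting it together: 10-fluoroundecan-2-one.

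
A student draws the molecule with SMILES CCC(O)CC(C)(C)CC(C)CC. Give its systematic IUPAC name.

The longest carbon chain that includes the –OH group has 9 carbons, so the parent hydride is nonane.
The principal characteristic group is an alcohol (–OH), named with the suffix -ol.
Number the chain so that numbering from this end puts the hydroxyl group at C-3 rather than C-7.
That gives the hydroxyl at C-3; methyl groups at C-5 (×2) and C-7.
Assembling the pieces gives 5,5,7-trimethylnonan-3-ol.

5,5,7-trimethylnonan-3-ol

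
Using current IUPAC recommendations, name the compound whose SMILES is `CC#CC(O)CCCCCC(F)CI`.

Counting along the main chain through the –OH group and the multiple bond gives 11 carbons: the parent is undecane.
An alcohol (–OH) is the principal characteristic group, giving the suffix -ol.
There is one C≡C triple bond, indicated by the ending -yne.
Number the chain so that numbering from this end puts the hydroxyl group at C-4 rather than C-8.
With this numbering: the hydroxyl at C-4; the triple bond between C-2 and C-3; a fluoro group at C-10; an iodo group at C-11.
The substituents are ordered alphabetically, ignoring any di-/tri- multipliers.
The name is 10-fluoro-11-iodoundec-2-yn-4-ol.

10-fluoro-11-iodoundec-2-yn-4-ol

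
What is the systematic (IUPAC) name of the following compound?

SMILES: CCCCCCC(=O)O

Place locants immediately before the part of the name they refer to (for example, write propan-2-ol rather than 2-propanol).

heptanoic acid

The longest carbon chain that includes the –COOH group has 7 carbons, so the parent hydride is heptane.
A carboxylic acid (terminal –COOH) is the principal characteristic group, giving the suffix -oic acid.
The numbering direction is chosen so that the carboxylic acid carbon is C-1 by definition.
Putting it together: heptanoic acid.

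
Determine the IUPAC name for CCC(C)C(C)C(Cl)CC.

3-chloro-4,5-dimethylheptane

The parent chain contains 7 carbons (heptane).
Choose the numbering such that the locant sets are identical either way, so the alphabetically earlier chloro substituent takes the lower locant (3 rather than 5).
That gives a chloro group at C-3; methyl groups at C-4 and C-5.
Prefixes are listed alphabetically: chloro, methyl.
The name is 3-chloro-4,5-dimethylheptane.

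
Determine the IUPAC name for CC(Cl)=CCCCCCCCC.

Counting along the main chain through the multiple bond gives 11 carbons: the parent is undecane.
The chain contains a C=C double bond, so the unsaturation ending is -ene.
Choose the numbering such that numbering from this end puts the double bond at C-2 rather than C-9.
With this numbering: the double bond between C-2 and C-3; a chloro group at C-2.
The name is 2-chloroundec-2-ene.

2-chloroundec-2-ene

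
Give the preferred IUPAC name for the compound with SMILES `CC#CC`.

Counting along the main chain through the multiple bond gives 4 carbons: the parent is butane.
A C≡C triple bond in the chain gives the infix -yne-.
The molecule is symmetric, so either numbering direction gives the same locants.
This places the triple bond between C-2 and C-3.
Assembling the pieces gives but-2-yne.

but-2-yne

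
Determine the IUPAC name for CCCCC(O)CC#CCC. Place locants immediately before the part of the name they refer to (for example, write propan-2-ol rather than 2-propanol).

dec-7-yn-5-ol

Counting along the main chain through the –OH group and the multiple bond gives 10 carbons: the parent is decane.
The highest-priority functional group is an alcohol (–OH), so the name ends in -ol.
A C≡C triple bond in the chain gives the infix -yne-.
Number the chain so that numbering from this end puts the hydroxyl group at C-5 rather than C-6.
That gives the hydroxyl at C-5; the triple bond between C-7 and C-8.
The name is dec-7-yn-5-ol.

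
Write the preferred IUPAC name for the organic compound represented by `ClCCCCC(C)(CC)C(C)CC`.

The parent chain contains 8 carbons (octane).
The numbering direction is chosen so that the substituent locant set {1,5,5,6} is lower than {3,4,4,8} at the first point of difference.
This places a chloro group at C-1; an ethyl group at C-5; methyl groups at C-5 and C-6.
The substituents are ordered alphabetically, ignoring any di-/tri- multipliers.
Putting it together: 1-chloro-5-ethyl-5,6-dimethyloctane.

1-chloro-5-ethyl-5,6-dimethyloctane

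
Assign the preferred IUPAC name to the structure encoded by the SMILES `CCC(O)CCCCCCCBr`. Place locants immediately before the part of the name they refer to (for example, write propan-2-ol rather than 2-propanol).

10-bromodecan-3-ol

The longest chain bearing the –OH group is 10 carbons long (decane).
The principal characteristic group is an alcohol (–OH), named with the suffix -ol.
Number the chain so that numbering from this end puts the hydroxyl group at C-3 rather than C-8.
This places the hydroxyl at C-3; a bromo group at C-10.
Putting it together: 10-bromodecan-3-ol.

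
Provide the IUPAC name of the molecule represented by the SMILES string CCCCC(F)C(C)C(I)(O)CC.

5-fluoro-3-iodo-4-methylnonan-3-ol

Counting along the main chain through the –OH group gives 9 carbons: the parent is nonane.
An alcohol (–OH) is the principal characteristic group, giving the suffix -ol.
Number the chain so that numbering from this end puts the hydroxyl group at C-3 rather than C-7.
That gives the hydroxyl at C-3; a fluoro group at C-5; an iodo group at C-3; a methyl group at C-4.
The substituents are ordered alphabetically, ignoring any di-/tri- multipliers.
Assembling the pieces gives 5-fluoro-3-iodo-4-methylnonan-3-ol.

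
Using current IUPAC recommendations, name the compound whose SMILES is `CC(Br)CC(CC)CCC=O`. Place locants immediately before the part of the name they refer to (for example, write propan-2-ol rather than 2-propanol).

6-bromo-4-ethylheptanal

The longest carbon chain that includes the –CHO group has 7 carbons, so the parent hydride is heptane.
An aldehyde (terminal –CHO) is the principal characteristic group, giving the suffix -al.
The numbering direction is chosen so that the aldehyde carbon is C-1 by definition.
This places a bromo group at C-6; an ethyl group at C-4.
Prefixes are listed alphabetically: bromo, ethyl.
Assembling the pieces gives 6-bromo-4-ethylheptanal.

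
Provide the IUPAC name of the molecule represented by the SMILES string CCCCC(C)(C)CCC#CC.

The longest chain bearing the multiple bond is 10 carbons long (decane).
A C≡C triple bond in the chain gives the infix -yne-.
Number the chain so that numbering from this end puts the triple bond at C-2 rather than C-8.
With this numbering: the triple bond between C-2 and C-3; two methyl groups at C-6.
The name is 6,6-dimethyldec-2-yne.

6,6-dimethyldec-2-yne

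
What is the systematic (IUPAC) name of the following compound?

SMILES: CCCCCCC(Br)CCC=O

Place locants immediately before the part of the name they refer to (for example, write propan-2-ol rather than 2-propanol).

4-bromodecanal

The longest chain bearing the –CHO group is 10 carbons long (decane).
The highest-priority functional group is an aldehyde (terminal –CHO), so the name ends in -al.
The numbering direction is chosen so that the aldehyde carbon is C-1 by definition.
This places a bromo group at C-4.
The name is 4-bromodecanal.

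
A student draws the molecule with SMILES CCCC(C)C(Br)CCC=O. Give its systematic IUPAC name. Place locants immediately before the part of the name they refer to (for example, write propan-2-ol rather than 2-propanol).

The longest carbon chain that includes the –CHO group has 8 carbons, so the parent hydride is octane.
The principal characteristic group is an aldehyde (terminal –CHO), named with the suffix -al.
Choose the numbering such that the aldehyde carbon is C-1 by definition.
This places a bromo group at C-4; a methyl group at C-5.
Substituent prefixes are cited in alphabetical order (multiplying prefixes like di-/tri- are ignored for ordering).
The name is 4-bromo-5-methyloctanal.

4-bromo-5-methyloctanal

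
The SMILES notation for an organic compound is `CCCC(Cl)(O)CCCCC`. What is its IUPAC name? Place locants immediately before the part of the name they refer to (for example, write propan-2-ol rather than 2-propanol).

4-chlorononan-4-ol

The longest chain bearing the –OH group is 9 carbons long (nonane).
The principal characteristic group is an alcohol (–OH), named with the suffix -ol.
Choose the numbering such that numbering from this end puts the hydroxyl group at C-4 rather than C-6.
With this numbering: the hydroxyl at C-4; a chloro group at C-4.
Assembling the pieces gives 4-chlorononan-4-ol.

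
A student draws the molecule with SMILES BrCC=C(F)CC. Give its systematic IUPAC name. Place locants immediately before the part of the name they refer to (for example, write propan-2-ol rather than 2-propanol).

The longest chain bearing the multiple bond is 5 carbons long (pentane).
The chain contains a C=C double bond, so the unsaturation ending is -ene.
Number the chain so that numbering from this end puts the double bond at C-2 rather than C-3.
This places the double bond between C-2 and C-3; a bromo group at C-1; a fluoro group at C-3.
Prefixes are listed alphabetically: bromo, fluoro.
Putting it together: 1-bromo-3-fluoropent-2-ene.

1-bromo-3-fluoropent-2-ene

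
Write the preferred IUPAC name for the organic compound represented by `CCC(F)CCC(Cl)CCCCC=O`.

Counting along the main chain through the –CHO group gives 11 carbons: the parent is undecane.
The highest-priority functional group is an aldehyde (terminal –CHO), so the name ends in -al.
The numbering direction is chosen so that the aldehyde carbon is C-1 by definition.
With this numbering: a chloro group at C-6; a fluoro group at C-9.
The substituents are ordered alphabetically, ignoring any di-/tri- multipliers.
Putting it together: 6-chloro-9-fluoroundecanal.

6-chloro-9-fluoroundecanal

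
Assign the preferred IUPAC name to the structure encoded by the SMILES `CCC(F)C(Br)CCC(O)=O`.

The longest chain bearing the –COOH group is 7 carbons long (heptane).
The highest-priority functional group is a carboxylic acid (terminal –COOH), so the name ends in -oic acid.
Choose the numbering such that the carboxylic acid carbon is C-1 by definition.
With this numbering: a bromo group at C-4; a fluoro group at C-5.
Substituent prefixes are cited in alphabetical order (multiplying prefixes like di-/tri- are ignored for ordering).
Assembling the pieces gives 4-bromo-5-fluoroheptanoic acid.

4-bromo-5-fluoroheptanoic acid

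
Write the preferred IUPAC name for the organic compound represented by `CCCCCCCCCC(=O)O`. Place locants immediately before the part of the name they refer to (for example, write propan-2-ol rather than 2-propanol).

decanoic acid

Counting along the main chain through the –COOH group gives 10 carbons: the parent is decane.
A carboxylic acid (terminal –COOH) is the principal characteristic group, giving the suffix -oic acid.
The numbering direction is chosen so that the carboxylic acid carbon is C-1 by definition.
Putting it together: decanoic acid.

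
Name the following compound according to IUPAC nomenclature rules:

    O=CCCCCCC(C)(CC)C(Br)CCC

8-bromo-7-ethyl-7-methylundecanal

The longest chain bearing the –CHO group is 11 carbons long (undecane).
An aldehyde (terminal –CHO) is the principal characteristic group, giving the suffix -al.
Number the chain so that the aldehyde carbon is C-1 by definition.
This places a bromo group at C-8; an ethyl group at C-7; a methyl group at C-7.
Prefixes are listed alphabetically: bromo, ethyl, methyl.
Assembling the pieces gives 8-bromo-7-ethyl-7-methylundecanal.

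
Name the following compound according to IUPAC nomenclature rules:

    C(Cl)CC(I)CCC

The longest continuous carbon chain has 6 atoms, so the parent hydride is hexane.
Choose the numbering such that the substituent locant set {1,3} is lower than {4,6} at the first point of difference.
That gives a chloro group at C-1; an iodo group at C-3.
Substituent prefixes are cited in alphabetical order (multiplying prefixes like di-/tri- are ignored for ordering).
Putting it together: 1-chloro-3-iodohexane.

1-chloro-3-iodohexane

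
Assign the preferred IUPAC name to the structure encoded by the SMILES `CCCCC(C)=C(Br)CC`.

3-bromo-4-methyloct-3-ene

The longest chain bearing the multiple bond is 8 carbons long (octane).
A C=C double bond in the chain gives the infix -ene-.
Choose the numbering such that numbering from this end puts the double bond at C-3 rather than C-5.
This places the double bond between C-3 and C-4; a bromo group at C-3; a methyl group at C-4.
Prefixes are listed alphabetically: bromo, methyl.
Assembling the pieces gives 3-bromo-4-methyloct-3-ene.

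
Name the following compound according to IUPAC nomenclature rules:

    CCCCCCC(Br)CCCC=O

5-bromoundecanal

The longest chain bearing the –CHO group is 11 carbons long (undecane).
An aldehyde (terminal –CHO) is the principal characteristic group, giving the suffix -al.
The numbering direction is chosen so that the aldehyde carbon is C-1 by definition.
With this numbering: a bromo group at C-5.
Putting it together: 5-bromoundecanal.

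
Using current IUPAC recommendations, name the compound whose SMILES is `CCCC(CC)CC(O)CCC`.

Counting along the main chain through the –OH group gives 9 carbons: the parent is nonane.
An alcohol (–OH) is the principal characteristic group, giving the suffix -ol.
Number the chain so that numbering from this end puts the hydroxyl group at C-4 rather than C-6.
That gives the hydroxyl at C-4; an ethyl group at C-6.
The name is 6-ethylnonan-4-ol.

6-ethylnonan-4-ol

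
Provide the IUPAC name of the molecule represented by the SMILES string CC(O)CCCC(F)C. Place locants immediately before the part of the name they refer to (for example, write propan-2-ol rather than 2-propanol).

6-fluoroheptan-2-ol

Counting along the main chain through the –OH group gives 7 carbons: the parent is heptane.
An alcohol (–OH) is the principal characteristic group, giving the suffix -ol.
The numbering direction is chosen so that numbering from this end puts the hydroxyl group at C-2 rather than C-6.
With this numbering: the hydroxyl at C-2; a fluoro group at C-6.
Assembling the pieces gives 6-fluoroheptan-2-ol.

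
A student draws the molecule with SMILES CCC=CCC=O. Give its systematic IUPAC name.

hex-3-enal

The longest carbon chain that includes the –CHO group and the multiple bond has 6 carbons, so the parent hydride is hexane.
The highest-priority functional group is an aldehyde (terminal –CHO), so the name ends in -al.
A C=C double bond in the chain gives the infix -ene-.
Number the chain so that the aldehyde carbon is C-1 by definition.
That gives the double bond between C-3 and C-4.
Putting it together: hex-3-enal.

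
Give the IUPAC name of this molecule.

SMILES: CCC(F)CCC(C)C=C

6-fluoro-3-methyloct-1-ene

Counting along the main chain through the multiple bond gives 8 carbons: the parent is octane.
The chain contains a C=C double bond, so the unsaturation ending is -ene.
Number the chain so that numbering from this end puts the double bond at C-1 rather than C-7.
This places the double bond between C-1 and C-2; a fluoro group at C-6; a methyl group at C-3.
Substituent prefixes are cited in alphabetical order (multiplying prefixes like di-/tri- are ignored for ordering).
Putting it together: 6-fluoro-3-methyloct-1-ene.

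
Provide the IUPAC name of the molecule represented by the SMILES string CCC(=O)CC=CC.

hept-5-en-3-one

The longest chain bearing the carbonyl and the multiple bond is 7 carbons long (heptane).
The highest-priority functional group is a ketone (C=O on an internal carbon), so the name ends in -one.
There is one C=C double bond, indicated by the ending -ene.
Number the chain so that numbering from this end puts the carbonyl group at C-3 rather than C-5.
That gives the carbonyl at C-3; the double bond between C-5 and C-6.
Assembling the pieces gives hept-5-en-3-one.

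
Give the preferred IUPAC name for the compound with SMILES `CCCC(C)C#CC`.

Counting along the main chain through the multiple bond gives 7 carbons: the parent is heptane.
The chain contains a C≡C triple bond, so the unsaturation ending is -yne.
Number the chain so that numbering from this end puts the triple bond at C-2 rather than C-5.
With this numbering: the triple bond between C-2 and C-3; a methyl group at C-4.
The name is 4-methylhept-2-yne.

4-methylhept-2-yne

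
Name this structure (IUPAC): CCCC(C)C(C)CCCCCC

The parent chain contains 11 carbons (undecane).
Number the chain so that the substituent locant set {4,5} is lower than {7,8} at the first point of difference.
This places methyl groups at C-4 and C-5.
Putting it together: 4,5-dimethylundecane.

4,5-dimethylundecane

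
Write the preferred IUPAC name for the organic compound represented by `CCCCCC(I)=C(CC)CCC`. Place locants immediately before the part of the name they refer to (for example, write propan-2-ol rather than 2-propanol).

Counting along the main chain through the multiple bond gives 10 carbons: the parent is decane.
A C=C double bond in the chain gives the infix -ene-.
Number the chain so that numbering from this end puts the double bond at C-4 rather than C-6.
That gives the double bond between C-4 and C-5; an ethyl group at C-4; an iodo group at C-5.
Prefixes are listed alphabetically: ethyl, iodo.
The name is 4-ethyl-5-iododec-4-ene.

4-ethyl-5-iododec-4-ene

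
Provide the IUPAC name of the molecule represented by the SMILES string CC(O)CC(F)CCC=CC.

4-fluoronon-7-en-2-ol

The longest carbon chain that includes the –OH group and the multiple bond has 9 carbons, so the parent hydride is nonane.
The highest-priority functional group is an alcohol (–OH), so the name ends in -ol.
There is one C=C double bond, indicated by the ending -ene.
Number the chain so that numbering from this end puts the hydroxyl group at C-2 rather than C-8.
This places the hydroxyl at C-2; the double bond between C-7 and C-8; a fluoro group at C-4.
Assembling the pieces gives 4-fluoronon-7-en-2-ol.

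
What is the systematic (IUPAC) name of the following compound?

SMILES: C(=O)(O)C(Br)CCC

2-bromopentanoic acid

The longest carbon chain that includes the –COOH group has 5 carbons, so the parent hydride is pentane.
A carboxylic acid (terminal –COOH) is the principal characteristic group, giving the suffix -oic acid.
The numbering direction is chosen so that the carboxylic acid carbon is C-1 by definition.
That gives a bromo group at C-2.
Putting it together: 2-bromopentanoic acid.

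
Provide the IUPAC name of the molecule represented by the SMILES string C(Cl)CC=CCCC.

1-chlorohept-3-ene

The longest chain bearing the multiple bond is 7 carbons long (heptane).
There is one C=C double bond, indicated by the ending -ene.
Number the chain so that numbering from this end puts the double bond at C-3 rather than C-4.
With this numbering: the double bond between C-3 and C-4; a chloro group at C-1.
The name is 1-chlorohept-3-ene.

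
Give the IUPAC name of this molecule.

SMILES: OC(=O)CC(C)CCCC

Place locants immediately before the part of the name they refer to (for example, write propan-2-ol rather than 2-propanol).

The longest chain bearing the –COOH group is 7 carbons long (heptane).
The highest-priority functional group is a carboxylic acid (terminal –COOH), so the name ends in -oic acid.
The numbering direction is chosen so that the carboxylic acid carbon is C-1 by definition.
That gives a methyl group at C-3.
Assembling the pieces gives 3-methylheptanoic acid.

3-methylheptanoic acid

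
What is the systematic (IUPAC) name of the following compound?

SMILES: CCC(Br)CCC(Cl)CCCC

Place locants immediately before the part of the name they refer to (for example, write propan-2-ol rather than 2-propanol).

The longest continuous carbon chain has 10 atoms, so the parent hydride is decane.
Number the chain so that the substituent locant set {3,6} is lower than {5,8} at the first point of difference.
That gives a bromo group at C-3; a chloro group at C-6.
Prefixes are listed alphabetically: bromo, chloro.
Putting it together: 3-bromo-6-chlorodecane.

3-bromo-6-chlorodecane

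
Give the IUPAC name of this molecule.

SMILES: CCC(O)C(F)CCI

4-fluoro-6-iodohexan-3-ol

The longest chain bearing the –OH group is 6 carbons long (hexane).
The highest-priority functional group is an alcohol (–OH), so the name ends in -ol.
The numbering direction is chosen so that numbering from this end puts the hydroxyl group at C-3 rather than C-4.
With this numbering: the hydroxyl at C-3; a fluoro group at C-4; an iodo group at C-6.
The substituents are ordered alphabetically, ignoring any di-/tri- multipliers.
Putting it together: 4-fluoro-6-iodohexan-3-ol.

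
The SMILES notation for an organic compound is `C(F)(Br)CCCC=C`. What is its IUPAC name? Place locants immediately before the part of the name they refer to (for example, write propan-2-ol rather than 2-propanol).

6-bromo-6-fluorohex-1-ene

The longest carbon chain that includes the multiple bond has 6 carbons, so the parent hydride is hexane.
The chain contains a C=C double bond, so the unsaturation ending is -ene.
Choose the numbering such that numbering from this end puts the double bond at C-1 rather than C-5.
That gives the double bond between C-1 and C-2; a bromo group at C-6; a fluoro group at C-6.
The substituents are ordered alphabetically, ignoring any di-/tri- multipliers.
Assembling the pieces gives 6-bromo-6-fluorohex-1-ene.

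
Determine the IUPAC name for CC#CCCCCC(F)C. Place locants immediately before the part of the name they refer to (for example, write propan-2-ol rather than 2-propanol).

8-fluoronon-2-yne

Counting along the main chain through the multiple bond gives 9 carbons: the parent is nonane.
There is one C≡C triple bond, indicated by the ending -yne.
Choose the numbering such that numbering from this end puts the triple bond at C-2 rather than C-7.
That gives the triple bond between C-2 and C-3; a fluoro group at C-8.
Putting it together: 8-fluoronon-2-yne.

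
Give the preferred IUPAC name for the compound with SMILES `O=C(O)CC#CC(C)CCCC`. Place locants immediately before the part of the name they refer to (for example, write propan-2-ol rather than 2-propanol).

The longest chain bearing the –COOH group and the multiple bond is 9 carbons long (nonane).
A carboxylic acid (terminal –COOH) is the principal characteristic group, giving the suffix -oic acid.
The chain contains a C≡C triple bond, so the unsaturation ending is -yne.
The numbering direction is chosen so that the carboxylic acid carbon is C-1 by definition.
With this numbering: the triple bond between C-3 and C-4; a methyl group at C-5.
The name is 5-methylnon-3-ynoic acid.

5-methylnon-3-ynoic acid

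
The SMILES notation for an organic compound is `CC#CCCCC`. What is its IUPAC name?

hept-2-yne

The longest chain bearing the multiple bond is 7 carbons long (heptane).
A C≡C triple bond in the chain gives the infix -yne-.
The numbering direction is chosen so that numbering from this end puts the triple bond at C-2 rather than C-5.
That gives the triple bond between C-2 and C-3.
Assembling the pieces gives hept-2-yne.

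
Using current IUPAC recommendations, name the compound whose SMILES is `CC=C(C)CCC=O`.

The longest chain bearing the –CHO group and the multiple bond is 6 carbons long (hexane).
An aldehyde (terminal –CHO) is the principal characteristic group, giving the suffix -al.
The chain contains a C=C double bond, so the unsaturation ending is -ene.
Choose the numbering such that the aldehyde carbon is C-1 by definition.
That gives the double bond between C-4 and C-5; a methyl group at C-4.
Assembling the pieces gives 4-methylhex-4-enal.

4-methylhex-4-enal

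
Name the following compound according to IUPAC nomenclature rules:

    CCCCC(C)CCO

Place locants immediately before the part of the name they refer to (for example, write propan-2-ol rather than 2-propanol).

Counting along the main chain through the –OH group gives 7 carbons: the parent is heptane.
The principal characteristic group is an alcohol (–OH), named with the suffix -ol.
The numbering direction is chosen so that numbering from this end puts the hydroxyl group at C-1 rather than C-7.
This places the hydroxyl at C-1; a methyl group at C-3.
Putting it together: 3-methylheptan-1-ol.

3-methylheptan-1-ol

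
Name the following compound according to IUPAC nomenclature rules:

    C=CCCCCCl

6-chlorohex-1-ene

The longest carbon chain that includes the multiple bond has 6 carbons, so the parent hydride is hexane.
The chain contains a C=C double bond, so the unsaturation ending is -ene.
The numbering direction is chosen so that numbering from this end puts the double bond at C-1 rather than C-5.
This places the double bond between C-1 and C-2; a chloro group at C-6.
The name is 6-chlorohex-1-ene.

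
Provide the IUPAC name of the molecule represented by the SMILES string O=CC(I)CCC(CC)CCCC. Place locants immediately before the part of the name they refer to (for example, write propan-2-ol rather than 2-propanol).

The longest carbon chain that includes the –CHO group has 9 carbons, so the parent hydride is nonane.
The highest-priority functional group is an aldehyde (terminal –CHO), so the name ends in -al.
The numbering direction is chosen so that the aldehyde carbon is C-1 by definition.
With this numbering: an ethyl group at C-5; an iodo group at C-2.
Prefixes are listed alphabetically: ethyl, iodo.
Putting it together: 5-ethyl-2-iodononanal.

5-ethyl-2-iodononanal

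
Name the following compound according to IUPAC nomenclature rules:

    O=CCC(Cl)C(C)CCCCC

3-chloro-4-methylnonanal

The longest carbon chain that includes the –CHO group has 9 carbons, so the parent hydride is nonane.
The principal characteristic group is an aldehyde (terminal –CHO), named with the suffix -al.
Number the chain so that the aldehyde carbon is C-1 by definition.
This places a chloro group at C-3; a methyl group at C-4.
The substituents are ordered alphabetically, ignoring any di-/tri- multipliers.
Assembling the pieces gives 3-chloro-4-methylnonanal.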